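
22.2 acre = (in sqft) 9.67e+05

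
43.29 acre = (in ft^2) 1.886e+06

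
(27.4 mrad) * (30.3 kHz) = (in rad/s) 830.2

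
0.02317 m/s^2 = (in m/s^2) 0.02317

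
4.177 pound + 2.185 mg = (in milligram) 1.895e+06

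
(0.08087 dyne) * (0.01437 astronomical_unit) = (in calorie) 415.5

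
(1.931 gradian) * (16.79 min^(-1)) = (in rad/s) 0.008488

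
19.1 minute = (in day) 0.01326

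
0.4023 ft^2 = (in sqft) 0.4023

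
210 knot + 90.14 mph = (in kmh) 534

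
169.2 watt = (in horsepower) 0.2269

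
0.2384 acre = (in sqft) 1.038e+04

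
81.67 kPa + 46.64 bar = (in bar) 47.46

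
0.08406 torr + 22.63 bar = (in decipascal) 2.263e+07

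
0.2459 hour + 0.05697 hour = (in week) 0.001803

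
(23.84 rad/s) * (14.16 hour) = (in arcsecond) 2.507e+11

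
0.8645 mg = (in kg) 8.645e-07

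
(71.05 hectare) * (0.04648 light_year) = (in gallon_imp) 6.873e+22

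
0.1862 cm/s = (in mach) 5.468e-06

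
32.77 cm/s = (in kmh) 1.18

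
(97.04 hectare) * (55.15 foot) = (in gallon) 4.309e+09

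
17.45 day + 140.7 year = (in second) 4.439e+09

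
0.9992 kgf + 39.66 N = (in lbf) 11.12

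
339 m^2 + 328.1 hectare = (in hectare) 328.1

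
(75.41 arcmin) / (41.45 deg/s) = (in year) 9.615e-10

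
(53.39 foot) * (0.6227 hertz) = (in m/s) 10.13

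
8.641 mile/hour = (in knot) 7.509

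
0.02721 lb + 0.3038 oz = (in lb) 0.0462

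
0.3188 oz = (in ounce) 0.3188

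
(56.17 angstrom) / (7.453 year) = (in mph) 5.346e-17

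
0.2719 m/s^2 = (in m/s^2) 0.2719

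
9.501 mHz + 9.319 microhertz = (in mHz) 9.51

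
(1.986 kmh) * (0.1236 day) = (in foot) 1.933e+04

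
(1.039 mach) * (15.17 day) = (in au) 0.0031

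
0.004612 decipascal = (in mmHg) 3.459e-06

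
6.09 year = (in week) 317.6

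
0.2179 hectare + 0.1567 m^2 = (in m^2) 2179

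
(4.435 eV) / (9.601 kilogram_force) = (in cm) 7.547e-19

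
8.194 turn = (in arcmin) 1.77e+05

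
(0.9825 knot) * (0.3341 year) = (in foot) 1.747e+07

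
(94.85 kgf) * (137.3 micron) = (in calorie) 0.03052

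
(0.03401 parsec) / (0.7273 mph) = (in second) 3.228e+15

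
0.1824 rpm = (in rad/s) 0.0191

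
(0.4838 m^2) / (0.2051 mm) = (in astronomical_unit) 1.577e-08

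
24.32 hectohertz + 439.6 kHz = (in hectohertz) 4420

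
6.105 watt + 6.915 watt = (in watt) 13.02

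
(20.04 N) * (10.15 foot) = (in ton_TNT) 1.482e-08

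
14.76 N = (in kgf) 1.505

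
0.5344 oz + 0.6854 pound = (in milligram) 3.26e+05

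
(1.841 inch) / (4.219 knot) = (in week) 3.562e-08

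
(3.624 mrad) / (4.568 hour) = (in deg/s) 1.263e-05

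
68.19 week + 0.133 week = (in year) 1.31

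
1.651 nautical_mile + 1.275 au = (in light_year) 2.016e-05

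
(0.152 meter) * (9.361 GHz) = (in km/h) 5.122e+09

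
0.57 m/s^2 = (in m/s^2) 0.57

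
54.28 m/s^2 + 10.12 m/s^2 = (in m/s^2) 64.4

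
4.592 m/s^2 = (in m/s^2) 4.592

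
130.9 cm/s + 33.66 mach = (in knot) 2.228e+04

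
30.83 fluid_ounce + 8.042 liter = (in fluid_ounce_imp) 315.1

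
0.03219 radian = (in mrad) 32.19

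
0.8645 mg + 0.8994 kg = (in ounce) 31.73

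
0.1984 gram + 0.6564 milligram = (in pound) 0.0004388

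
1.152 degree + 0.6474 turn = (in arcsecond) 8.432e+05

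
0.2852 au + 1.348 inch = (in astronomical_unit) 0.2852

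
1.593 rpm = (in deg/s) 9.558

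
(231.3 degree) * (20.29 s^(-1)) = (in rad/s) 81.91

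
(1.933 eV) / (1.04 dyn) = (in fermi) 29.78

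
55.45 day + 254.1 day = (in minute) 4.458e+05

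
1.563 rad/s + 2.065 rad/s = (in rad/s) 3.628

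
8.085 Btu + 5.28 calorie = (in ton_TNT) 2.044e-06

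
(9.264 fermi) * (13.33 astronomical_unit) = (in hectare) 1.847e-06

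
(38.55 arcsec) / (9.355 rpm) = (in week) 3.154e-10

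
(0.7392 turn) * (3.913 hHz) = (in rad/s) 1817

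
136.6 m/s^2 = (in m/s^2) 136.6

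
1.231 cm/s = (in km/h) 0.04432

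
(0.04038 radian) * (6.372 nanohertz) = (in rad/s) 2.573e-10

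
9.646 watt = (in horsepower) 0.01294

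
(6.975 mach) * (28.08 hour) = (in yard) 2.626e+08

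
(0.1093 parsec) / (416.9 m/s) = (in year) 2.565e+05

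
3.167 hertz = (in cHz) 316.7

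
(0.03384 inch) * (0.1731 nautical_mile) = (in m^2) 0.2756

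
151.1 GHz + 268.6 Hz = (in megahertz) 1.511e+05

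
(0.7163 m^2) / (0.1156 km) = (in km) 6.196e-06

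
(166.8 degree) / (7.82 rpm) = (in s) 3.555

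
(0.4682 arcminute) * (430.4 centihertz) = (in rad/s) 0.0005862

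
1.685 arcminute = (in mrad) 0.4901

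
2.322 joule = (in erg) 2.322e+07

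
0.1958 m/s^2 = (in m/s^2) 0.1958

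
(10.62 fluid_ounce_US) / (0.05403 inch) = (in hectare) 2.289e-05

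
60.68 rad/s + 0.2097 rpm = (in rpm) 579.7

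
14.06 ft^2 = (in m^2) 1.306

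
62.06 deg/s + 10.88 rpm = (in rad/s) 2.223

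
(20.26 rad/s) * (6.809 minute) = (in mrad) 8.277e+06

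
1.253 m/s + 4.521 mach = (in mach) 4.525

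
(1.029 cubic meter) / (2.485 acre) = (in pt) 0.29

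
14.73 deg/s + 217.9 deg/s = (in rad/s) 4.06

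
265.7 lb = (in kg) 120.5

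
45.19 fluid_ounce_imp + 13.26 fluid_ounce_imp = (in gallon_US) 0.4387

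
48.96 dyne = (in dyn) 48.96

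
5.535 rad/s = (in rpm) 52.86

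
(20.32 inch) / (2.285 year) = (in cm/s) 7.162e-07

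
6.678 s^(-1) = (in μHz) 6.678e+06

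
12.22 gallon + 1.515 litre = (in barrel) 0.3005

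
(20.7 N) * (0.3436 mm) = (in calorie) 0.0017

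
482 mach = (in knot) 3.19e+05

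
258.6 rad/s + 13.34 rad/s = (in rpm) 2597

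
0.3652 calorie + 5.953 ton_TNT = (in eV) 1.555e+29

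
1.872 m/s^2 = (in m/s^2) 1.872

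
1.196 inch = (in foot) 0.09967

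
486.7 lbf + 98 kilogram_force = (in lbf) 702.8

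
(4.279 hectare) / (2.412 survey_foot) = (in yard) 6.365e+04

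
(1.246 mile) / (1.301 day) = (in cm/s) 1.784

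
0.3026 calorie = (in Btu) 0.0012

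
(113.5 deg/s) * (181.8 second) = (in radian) 360.1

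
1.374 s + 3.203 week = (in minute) 3.229e+04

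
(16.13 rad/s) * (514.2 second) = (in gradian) 5.28e+05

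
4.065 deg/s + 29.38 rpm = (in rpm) 30.06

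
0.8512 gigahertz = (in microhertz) 8.512e+14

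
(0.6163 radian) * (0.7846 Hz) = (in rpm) 4.618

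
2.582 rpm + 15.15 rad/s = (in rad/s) 15.42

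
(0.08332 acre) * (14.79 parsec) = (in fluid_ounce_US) 5.203e+24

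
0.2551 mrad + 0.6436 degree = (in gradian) 0.7314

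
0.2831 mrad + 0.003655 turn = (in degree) 1.332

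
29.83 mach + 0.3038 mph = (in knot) 1.974e+04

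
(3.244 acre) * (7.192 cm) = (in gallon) 2.494e+05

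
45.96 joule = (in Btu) 0.04356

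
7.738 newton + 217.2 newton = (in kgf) 22.94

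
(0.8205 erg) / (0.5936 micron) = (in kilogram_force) 0.01409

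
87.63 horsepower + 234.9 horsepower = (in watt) 2.405e+05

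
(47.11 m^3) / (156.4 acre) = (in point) 0.211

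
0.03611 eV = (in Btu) 5.484e-24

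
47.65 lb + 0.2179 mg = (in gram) 2.161e+04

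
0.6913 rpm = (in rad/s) 0.07239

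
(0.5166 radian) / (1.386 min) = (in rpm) 0.05932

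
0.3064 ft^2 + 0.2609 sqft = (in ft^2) 0.5673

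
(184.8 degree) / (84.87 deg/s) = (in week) 3.6e-06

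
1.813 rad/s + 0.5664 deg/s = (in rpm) 17.41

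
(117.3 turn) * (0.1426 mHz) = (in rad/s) 0.1051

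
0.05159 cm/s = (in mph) 0.001154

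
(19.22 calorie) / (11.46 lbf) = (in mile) 0.0009802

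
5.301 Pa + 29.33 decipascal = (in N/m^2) 8.234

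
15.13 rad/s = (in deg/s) 866.9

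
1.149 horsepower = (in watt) 856.8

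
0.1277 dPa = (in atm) 1.26e-07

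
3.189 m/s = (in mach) 0.009366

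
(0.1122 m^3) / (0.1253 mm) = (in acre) 0.2213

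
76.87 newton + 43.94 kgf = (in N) 507.8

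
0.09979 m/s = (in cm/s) 9.979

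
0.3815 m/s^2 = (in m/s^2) 0.3815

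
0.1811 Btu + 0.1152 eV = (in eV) 1.193e+21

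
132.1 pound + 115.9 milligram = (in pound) 132.1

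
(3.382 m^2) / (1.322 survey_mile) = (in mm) 1.59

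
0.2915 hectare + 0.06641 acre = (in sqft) 3.427e+04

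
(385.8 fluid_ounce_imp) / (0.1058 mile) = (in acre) 1.591e-08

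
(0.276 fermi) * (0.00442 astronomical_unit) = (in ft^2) 1.964e-06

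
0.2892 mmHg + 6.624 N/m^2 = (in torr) 0.3389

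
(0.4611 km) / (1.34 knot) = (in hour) 0.1858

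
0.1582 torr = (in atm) 0.0002082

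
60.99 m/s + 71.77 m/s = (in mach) 0.3899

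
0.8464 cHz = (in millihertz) 8.464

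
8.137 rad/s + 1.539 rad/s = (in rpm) 92.4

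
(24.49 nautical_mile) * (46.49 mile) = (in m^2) 3.393e+09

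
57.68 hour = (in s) 2.076e+05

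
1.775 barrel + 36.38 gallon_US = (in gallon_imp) 92.37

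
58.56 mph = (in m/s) 26.18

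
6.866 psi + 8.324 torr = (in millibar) 484.5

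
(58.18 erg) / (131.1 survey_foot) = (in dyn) 0.01456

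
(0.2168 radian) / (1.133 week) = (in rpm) 3.021e-06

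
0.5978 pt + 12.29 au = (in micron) 1.839e+18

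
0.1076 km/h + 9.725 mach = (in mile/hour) 7407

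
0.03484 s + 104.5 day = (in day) 104.5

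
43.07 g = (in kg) 0.04307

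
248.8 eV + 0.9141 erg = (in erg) 0.9141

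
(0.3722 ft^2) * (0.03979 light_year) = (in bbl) 8.187e+13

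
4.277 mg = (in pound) 9.429e-06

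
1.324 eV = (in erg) 2.121e-12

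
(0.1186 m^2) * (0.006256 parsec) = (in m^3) 2.289e+13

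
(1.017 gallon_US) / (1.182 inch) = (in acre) 3.169e-05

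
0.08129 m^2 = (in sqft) 0.875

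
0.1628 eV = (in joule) 2.608e-20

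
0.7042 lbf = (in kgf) 0.3194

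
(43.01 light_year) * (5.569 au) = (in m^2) 3.39e+29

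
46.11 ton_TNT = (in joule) 1.929e+11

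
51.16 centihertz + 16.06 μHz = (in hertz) 0.5116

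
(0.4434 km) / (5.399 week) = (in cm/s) 0.01358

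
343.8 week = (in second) 2.079e+08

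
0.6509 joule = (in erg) 6.509e+06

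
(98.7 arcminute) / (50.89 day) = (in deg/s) 3.741e-07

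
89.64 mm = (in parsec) 2.905e-18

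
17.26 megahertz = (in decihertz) 1.726e+08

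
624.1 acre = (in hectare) 252.6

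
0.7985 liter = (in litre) 0.7985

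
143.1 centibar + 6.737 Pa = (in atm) 1.412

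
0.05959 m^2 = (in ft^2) 0.6414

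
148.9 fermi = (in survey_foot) 4.885e-13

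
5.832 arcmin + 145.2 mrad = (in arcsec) 3.03e+04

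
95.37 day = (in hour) 2289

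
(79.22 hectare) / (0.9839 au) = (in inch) 0.0002119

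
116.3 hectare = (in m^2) 1.163e+06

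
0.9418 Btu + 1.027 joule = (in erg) 9.947e+09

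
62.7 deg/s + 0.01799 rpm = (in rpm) 10.47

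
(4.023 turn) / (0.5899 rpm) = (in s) 409.2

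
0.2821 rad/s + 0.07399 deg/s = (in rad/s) 0.2834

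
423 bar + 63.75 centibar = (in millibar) 4.236e+05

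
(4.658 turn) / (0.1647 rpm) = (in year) 5.381e-05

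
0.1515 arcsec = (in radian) 7.345e-07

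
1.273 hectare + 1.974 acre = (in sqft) 2.23e+05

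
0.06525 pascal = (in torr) 0.0004894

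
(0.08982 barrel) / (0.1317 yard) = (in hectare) 1.186e-05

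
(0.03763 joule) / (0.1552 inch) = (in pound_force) 2.146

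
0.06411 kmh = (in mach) 5.23e-05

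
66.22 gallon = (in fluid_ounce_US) 8476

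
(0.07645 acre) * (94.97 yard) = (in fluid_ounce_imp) 9.456e+08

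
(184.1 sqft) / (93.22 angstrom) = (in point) 5.201e+12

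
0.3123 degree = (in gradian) 0.347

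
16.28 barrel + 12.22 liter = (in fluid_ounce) 8.793e+04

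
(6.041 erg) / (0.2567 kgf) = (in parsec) 7.777e-24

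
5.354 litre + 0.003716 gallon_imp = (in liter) 5.371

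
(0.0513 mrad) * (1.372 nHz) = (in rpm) 6.721e-13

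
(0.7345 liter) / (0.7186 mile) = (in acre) 1.569e-10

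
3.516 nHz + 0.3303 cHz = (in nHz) 3.303e+06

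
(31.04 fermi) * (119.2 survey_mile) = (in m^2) 5.955e-09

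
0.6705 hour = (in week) 0.003991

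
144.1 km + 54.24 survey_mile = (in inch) 9.11e+06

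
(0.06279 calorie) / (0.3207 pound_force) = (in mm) 184.2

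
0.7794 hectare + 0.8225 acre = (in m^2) 1.112e+04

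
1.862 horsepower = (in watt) 1388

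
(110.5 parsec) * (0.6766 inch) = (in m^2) 5.86e+16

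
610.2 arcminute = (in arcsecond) 3.661e+04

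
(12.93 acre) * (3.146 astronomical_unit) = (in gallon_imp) 5.417e+18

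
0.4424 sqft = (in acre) 1.016e-05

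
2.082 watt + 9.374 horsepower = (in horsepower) 9.377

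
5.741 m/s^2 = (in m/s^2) 5.741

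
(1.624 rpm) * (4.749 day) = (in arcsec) 1.439e+10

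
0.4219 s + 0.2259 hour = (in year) 2.58e-05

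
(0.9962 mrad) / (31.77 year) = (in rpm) 9.495e-12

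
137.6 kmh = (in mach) 0.1123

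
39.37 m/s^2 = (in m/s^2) 39.37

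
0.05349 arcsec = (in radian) 2.593e-07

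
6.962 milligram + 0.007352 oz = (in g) 0.2154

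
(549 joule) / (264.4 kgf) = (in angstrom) 2.117e+09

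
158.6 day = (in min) 2.284e+05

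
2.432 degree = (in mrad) 42.45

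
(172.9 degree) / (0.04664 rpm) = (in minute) 10.3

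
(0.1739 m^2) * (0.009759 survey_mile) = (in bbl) 17.18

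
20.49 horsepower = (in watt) 1.528e+04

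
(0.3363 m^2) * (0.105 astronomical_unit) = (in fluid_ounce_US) 1.786e+14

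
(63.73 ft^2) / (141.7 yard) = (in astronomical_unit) 3.055e-13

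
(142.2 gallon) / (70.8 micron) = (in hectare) 0.7603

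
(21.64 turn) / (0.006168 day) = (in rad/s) 0.2551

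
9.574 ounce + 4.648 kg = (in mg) 4.919e+06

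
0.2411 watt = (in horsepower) 0.0003233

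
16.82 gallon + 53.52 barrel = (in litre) 8573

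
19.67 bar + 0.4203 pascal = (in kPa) 1967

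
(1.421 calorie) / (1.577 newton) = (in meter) 3.77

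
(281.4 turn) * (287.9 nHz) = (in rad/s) 0.000509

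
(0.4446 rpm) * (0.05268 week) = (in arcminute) 5.1e+06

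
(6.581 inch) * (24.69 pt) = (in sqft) 0.01567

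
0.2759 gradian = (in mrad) 4.334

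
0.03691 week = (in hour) 6.201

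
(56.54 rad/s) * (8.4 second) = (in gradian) 3.024e+04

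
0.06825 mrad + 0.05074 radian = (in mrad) 50.81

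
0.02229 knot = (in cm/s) 1.147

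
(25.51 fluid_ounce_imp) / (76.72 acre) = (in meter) 2.335e-09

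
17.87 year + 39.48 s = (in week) 931.8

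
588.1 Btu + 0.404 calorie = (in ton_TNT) 0.0001483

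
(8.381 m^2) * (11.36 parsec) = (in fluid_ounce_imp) 1.034e+23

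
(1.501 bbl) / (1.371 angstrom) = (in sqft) 1.874e+10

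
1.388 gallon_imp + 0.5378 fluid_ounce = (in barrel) 0.03979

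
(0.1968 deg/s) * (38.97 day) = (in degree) 6.626e+05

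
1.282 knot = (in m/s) 0.6595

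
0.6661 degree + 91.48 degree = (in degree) 92.15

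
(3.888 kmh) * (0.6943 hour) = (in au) 1.804e-08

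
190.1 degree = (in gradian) 211.2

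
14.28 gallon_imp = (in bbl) 0.4083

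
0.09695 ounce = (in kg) 0.002748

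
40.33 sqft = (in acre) 0.0009258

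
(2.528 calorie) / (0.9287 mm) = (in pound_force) 2560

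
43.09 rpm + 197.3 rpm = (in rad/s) 25.17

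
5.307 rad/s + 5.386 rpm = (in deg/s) 336.4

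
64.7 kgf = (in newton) 634.5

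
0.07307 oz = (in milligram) 2071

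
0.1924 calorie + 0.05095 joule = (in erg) 8.56e+06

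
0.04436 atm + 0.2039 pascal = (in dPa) 4.495e+04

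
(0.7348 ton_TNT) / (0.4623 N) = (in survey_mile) 4.132e+06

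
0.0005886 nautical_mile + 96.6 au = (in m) 1.445e+13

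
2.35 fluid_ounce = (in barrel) 0.0004371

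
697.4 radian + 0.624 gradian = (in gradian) 4.44e+04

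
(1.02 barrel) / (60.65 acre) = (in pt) 0.001873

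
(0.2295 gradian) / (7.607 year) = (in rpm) 1.435e-10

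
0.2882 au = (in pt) 1.222e+14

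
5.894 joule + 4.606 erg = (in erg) 5.894e+07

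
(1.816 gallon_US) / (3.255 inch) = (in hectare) 8.315e-06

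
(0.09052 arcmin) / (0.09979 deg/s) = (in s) 0.01512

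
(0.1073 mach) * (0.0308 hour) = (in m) 4051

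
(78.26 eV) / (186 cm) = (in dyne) 6.741e-13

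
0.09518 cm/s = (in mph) 0.002129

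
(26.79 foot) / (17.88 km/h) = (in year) 5.213e-08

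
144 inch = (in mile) 0.002273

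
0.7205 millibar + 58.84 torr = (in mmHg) 59.38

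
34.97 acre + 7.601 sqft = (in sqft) 1.523e+06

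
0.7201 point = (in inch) 0.01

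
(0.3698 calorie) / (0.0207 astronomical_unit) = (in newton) 4.996e-10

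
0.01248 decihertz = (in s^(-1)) 0.001248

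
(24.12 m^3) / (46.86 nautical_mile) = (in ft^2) 0.002992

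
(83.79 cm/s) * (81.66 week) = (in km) 4.138e+04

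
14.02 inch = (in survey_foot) 1.168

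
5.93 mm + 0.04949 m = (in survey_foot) 0.1818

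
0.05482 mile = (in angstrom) 8.822e+11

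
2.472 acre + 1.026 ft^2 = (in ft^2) 1.077e+05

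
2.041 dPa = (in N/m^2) 0.2041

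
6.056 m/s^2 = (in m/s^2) 6.056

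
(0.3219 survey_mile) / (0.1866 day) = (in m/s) 0.03213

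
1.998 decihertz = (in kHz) 0.0001998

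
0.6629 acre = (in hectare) 0.2683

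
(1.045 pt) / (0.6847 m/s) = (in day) 6.232e-09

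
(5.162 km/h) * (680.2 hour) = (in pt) 9.953e+09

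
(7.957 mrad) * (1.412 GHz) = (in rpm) 1.073e+08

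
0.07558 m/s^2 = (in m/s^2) 0.07558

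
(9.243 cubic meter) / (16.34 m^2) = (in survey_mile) 0.0003515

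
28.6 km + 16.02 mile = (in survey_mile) 33.79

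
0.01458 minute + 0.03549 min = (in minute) 0.05007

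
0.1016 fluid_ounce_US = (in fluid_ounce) 0.1016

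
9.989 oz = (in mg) 2.832e+05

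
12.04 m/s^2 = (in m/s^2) 12.04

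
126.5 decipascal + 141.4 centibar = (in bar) 1.414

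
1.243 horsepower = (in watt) 926.9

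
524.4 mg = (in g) 0.5244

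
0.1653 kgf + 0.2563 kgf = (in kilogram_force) 0.4216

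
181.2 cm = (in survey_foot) 5.945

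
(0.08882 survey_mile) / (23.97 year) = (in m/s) 1.891e-07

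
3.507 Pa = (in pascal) 3.507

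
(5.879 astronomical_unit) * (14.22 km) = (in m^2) 1.251e+16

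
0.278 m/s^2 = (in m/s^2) 0.278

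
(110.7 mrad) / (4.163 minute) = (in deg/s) 0.02539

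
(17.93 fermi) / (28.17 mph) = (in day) 1.648e-20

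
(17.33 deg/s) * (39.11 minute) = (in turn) 113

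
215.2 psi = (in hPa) 1.484e+04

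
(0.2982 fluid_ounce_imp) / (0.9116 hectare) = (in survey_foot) 3.049e-09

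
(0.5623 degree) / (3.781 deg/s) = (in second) 0.1487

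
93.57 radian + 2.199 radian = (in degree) 5487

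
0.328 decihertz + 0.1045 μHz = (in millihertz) 32.8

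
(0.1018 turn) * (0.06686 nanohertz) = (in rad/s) 4.277e-11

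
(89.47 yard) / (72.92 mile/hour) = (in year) 7.958e-08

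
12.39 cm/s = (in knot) 0.2408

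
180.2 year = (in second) 5.683e+09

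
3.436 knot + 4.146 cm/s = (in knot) 3.517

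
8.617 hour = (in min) 517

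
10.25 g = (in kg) 0.01025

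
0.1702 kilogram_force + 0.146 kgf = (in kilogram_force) 0.3162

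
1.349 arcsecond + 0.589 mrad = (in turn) 9.478e-05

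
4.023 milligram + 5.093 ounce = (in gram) 144.4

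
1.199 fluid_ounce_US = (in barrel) 0.000223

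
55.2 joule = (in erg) 5.52e+08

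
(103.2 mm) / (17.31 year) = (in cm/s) 1.89e-08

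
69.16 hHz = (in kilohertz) 6.916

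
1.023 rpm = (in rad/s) 0.1071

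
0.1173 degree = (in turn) 0.0003258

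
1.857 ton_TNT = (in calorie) 1.857e+09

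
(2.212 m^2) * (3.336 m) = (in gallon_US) 1949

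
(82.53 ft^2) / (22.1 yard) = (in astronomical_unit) 2.536e-12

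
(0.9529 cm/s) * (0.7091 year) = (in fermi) 2.131e+20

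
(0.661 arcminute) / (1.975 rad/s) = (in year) 3.087e-12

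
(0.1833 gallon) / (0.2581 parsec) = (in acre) 2.153e-23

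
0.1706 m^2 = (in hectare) 1.706e-05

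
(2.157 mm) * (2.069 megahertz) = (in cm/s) 4.463e+05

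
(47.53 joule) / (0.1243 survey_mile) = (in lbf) 0.05341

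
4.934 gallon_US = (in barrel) 0.1175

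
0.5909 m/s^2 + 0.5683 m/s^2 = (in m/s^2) 1.159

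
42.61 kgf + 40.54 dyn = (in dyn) 4.179e+07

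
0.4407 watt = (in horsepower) 0.000591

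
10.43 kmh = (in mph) 6.481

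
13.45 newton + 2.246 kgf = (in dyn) 3.548e+06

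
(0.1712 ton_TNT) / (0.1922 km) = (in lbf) 8.378e+05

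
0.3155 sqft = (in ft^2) 0.3155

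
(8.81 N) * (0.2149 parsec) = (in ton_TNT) 1.396e+07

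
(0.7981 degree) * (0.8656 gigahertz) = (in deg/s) 6.908e+08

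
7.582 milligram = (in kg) 7.582e-06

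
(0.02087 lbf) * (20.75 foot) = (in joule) 0.5871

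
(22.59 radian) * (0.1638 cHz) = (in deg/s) 2.12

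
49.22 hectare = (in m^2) 4.922e+05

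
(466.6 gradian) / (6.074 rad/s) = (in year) 3.826e-08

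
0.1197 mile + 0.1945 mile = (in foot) 1659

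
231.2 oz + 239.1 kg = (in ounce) 8665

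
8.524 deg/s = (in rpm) 1.421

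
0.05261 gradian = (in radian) 0.0008264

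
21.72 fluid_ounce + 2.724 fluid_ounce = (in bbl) 0.004547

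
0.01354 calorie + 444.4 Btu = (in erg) 4.689e+12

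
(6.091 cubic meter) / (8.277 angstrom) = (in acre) 1.818e+06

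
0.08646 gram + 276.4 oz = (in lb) 17.28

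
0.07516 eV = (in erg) 1.204e-13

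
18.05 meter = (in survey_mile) 0.01122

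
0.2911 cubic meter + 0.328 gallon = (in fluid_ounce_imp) 1.029e+04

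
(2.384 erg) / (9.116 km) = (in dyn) 2.615e-06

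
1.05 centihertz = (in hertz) 0.0105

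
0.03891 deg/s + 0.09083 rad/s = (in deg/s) 5.243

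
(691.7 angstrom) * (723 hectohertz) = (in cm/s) 0.5001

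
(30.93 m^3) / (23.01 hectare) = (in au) 8.985e-16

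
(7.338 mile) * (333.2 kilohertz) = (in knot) 7.649e+09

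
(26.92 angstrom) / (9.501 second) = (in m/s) 2.833e-10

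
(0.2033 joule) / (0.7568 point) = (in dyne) 7.615e+07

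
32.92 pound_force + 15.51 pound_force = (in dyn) 2.154e+07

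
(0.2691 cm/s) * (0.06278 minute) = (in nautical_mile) 5.473e-06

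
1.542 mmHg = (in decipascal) 2056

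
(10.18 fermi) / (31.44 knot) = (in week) 1.041e-21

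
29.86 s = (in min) 0.4977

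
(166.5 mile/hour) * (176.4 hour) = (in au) 0.000316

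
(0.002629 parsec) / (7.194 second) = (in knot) 2.192e+13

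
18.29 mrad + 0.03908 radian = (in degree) 3.287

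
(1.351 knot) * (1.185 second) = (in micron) 8.236e+05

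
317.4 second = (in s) 317.4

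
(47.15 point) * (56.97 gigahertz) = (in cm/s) 9.476e+10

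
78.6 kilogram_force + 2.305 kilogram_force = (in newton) 793.4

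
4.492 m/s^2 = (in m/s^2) 4.492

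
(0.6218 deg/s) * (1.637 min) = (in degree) 61.07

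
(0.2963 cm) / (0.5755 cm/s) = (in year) 1.633e-08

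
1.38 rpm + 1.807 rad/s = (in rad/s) 1.952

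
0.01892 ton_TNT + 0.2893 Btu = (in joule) 7.916e+07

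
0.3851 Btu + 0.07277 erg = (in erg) 4.063e+09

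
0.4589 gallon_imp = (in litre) 2.086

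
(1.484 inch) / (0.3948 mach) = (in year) 8.891e-12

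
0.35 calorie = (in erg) 1.464e+07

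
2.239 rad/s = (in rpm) 21.38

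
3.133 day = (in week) 0.4476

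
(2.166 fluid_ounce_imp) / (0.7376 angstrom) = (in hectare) 83.44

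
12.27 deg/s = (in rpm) 2.045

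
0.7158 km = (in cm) 7.158e+04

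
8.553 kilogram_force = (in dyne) 8.388e+06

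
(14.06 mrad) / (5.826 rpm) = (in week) 3.81e-08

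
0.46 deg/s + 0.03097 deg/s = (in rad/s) 0.008569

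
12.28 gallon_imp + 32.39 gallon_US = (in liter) 178.4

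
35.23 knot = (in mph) 40.54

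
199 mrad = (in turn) 0.03167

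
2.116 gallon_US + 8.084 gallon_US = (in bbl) 0.2429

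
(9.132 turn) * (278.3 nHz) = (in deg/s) 0.0009149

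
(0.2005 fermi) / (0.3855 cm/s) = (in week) 8.6e-20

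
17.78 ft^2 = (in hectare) 0.0001652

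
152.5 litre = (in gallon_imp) 33.55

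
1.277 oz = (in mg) 3.62e+04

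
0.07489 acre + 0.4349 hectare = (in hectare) 0.4652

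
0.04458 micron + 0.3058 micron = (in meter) 3.504e-07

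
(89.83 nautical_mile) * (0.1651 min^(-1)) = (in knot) 889.9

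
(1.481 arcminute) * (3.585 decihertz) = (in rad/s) 0.0001544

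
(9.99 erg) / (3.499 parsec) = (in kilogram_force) 9.435e-25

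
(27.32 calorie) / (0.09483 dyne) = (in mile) 7.49e+04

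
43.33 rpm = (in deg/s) 260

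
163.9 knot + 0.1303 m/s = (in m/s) 84.45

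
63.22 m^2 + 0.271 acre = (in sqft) 1.249e+04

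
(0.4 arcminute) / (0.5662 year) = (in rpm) 6.223e-11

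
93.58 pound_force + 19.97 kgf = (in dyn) 6.121e+07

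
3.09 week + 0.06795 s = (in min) 3.115e+04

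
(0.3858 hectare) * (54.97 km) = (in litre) 2.121e+11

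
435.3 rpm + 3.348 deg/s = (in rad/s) 45.64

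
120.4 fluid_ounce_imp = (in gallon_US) 0.9037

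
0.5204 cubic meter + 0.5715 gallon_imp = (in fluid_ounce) 1.768e+04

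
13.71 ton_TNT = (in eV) 3.58e+29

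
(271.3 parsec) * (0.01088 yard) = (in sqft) 8.965e+17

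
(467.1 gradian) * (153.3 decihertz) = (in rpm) 1074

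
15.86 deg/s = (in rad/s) 0.2768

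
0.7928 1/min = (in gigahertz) 1.321e-11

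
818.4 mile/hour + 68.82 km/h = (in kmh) 1386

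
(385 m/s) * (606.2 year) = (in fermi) 7.36e+27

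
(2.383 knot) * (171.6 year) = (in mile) 4.122e+06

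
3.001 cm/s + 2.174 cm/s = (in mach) 0.000152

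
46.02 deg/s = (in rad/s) 0.8032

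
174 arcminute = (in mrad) 50.61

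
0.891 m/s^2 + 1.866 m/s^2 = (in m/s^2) 2.757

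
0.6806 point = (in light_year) 2.538e-20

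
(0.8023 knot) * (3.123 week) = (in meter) 7.796e+05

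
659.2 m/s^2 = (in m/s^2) 659.2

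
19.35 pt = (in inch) 0.2687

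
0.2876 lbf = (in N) 1.279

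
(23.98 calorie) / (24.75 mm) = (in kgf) 413.4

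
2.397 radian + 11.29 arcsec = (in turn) 0.3815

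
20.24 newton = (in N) 20.24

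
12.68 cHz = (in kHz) 0.0001268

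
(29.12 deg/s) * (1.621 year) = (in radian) 2.598e+07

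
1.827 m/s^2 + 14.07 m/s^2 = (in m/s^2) 15.9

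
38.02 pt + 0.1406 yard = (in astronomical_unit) 9.491e-13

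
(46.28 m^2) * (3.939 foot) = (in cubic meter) 55.56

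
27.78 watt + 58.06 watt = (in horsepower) 0.1151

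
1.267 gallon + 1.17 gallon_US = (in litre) 9.225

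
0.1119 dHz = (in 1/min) 0.6714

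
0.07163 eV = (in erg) 1.148e-13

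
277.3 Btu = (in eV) 1.826e+24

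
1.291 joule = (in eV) 8.058e+18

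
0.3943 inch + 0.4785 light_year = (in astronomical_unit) 3.026e+04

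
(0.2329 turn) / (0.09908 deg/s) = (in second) 846.2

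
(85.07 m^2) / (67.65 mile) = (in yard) 0.0008545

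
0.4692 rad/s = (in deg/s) 26.88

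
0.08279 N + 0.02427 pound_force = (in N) 0.1907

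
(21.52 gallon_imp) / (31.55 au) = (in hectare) 2.073e-18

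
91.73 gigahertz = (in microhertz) 9.173e+16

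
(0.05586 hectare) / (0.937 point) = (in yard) 1.848e+06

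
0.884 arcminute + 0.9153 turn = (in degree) 329.5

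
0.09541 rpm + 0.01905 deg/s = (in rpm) 0.09858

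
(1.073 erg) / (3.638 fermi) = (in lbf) 6.631e+06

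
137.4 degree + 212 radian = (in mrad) 2.144e+05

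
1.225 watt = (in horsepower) 0.001643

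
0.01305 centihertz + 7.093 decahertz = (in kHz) 0.07093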